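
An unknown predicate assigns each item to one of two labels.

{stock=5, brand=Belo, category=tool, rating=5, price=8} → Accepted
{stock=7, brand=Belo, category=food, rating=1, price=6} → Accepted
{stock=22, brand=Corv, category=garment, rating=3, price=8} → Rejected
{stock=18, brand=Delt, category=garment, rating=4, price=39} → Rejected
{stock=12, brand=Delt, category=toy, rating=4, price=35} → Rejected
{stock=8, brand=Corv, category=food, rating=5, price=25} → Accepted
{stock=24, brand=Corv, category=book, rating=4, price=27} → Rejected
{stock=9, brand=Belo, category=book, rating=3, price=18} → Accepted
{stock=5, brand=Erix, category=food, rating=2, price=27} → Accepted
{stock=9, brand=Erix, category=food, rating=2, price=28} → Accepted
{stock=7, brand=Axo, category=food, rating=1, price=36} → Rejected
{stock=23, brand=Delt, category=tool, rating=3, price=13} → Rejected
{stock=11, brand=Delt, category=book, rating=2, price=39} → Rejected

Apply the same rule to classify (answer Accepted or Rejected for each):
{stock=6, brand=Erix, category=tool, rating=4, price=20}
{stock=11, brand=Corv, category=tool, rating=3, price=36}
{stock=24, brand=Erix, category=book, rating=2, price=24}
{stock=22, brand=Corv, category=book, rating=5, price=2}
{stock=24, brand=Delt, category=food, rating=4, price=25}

The simplest hypothesis consistent with all the labels is: price ≤ 28 AND stock ≤ 9.

Accepted, Rejected, Rejected, Rejected, Rejected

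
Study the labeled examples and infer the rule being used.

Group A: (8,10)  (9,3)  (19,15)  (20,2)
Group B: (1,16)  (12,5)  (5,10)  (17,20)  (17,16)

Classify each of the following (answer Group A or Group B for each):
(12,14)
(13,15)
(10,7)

Group A, Group A, Group B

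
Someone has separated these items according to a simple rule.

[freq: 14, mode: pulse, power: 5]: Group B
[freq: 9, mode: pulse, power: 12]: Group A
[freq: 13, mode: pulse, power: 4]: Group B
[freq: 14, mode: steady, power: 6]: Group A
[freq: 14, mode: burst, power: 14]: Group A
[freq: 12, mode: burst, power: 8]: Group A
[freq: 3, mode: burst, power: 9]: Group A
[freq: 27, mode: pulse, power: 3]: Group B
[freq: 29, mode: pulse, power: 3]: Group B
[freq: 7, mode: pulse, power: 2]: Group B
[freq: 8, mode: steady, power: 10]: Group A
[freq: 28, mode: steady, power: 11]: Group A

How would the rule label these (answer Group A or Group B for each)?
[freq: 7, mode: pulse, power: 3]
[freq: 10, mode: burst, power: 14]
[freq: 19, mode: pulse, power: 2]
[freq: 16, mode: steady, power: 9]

Group B, Group A, Group B, Group A

Rule: power ≥ 6. This holds for each 'Group A' example and fails for each 'Group B' one.
[freq: 7, mode: pulse, power: 3]: power = 3, does not fit → Group B. [freq: 10, mode: burst, power: 14]: power = 14, matches → Group A. [freq: 19, mode: pulse, power: 2]: power = 2, does not fit → Group B. [freq: 16, mode: steady, power: 9]: power = 9, matches → Group A.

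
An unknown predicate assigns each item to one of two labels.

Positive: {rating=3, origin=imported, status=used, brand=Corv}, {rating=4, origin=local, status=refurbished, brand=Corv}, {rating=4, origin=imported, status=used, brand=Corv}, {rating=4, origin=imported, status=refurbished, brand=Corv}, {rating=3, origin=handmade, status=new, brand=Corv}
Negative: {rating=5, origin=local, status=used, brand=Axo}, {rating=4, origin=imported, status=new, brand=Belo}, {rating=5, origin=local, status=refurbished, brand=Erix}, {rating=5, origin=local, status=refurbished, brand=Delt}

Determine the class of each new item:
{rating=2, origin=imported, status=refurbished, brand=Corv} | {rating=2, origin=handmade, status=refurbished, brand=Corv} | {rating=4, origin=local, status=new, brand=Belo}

'Positive' ⟺ brand is Corv.

Positive, Positive, Negative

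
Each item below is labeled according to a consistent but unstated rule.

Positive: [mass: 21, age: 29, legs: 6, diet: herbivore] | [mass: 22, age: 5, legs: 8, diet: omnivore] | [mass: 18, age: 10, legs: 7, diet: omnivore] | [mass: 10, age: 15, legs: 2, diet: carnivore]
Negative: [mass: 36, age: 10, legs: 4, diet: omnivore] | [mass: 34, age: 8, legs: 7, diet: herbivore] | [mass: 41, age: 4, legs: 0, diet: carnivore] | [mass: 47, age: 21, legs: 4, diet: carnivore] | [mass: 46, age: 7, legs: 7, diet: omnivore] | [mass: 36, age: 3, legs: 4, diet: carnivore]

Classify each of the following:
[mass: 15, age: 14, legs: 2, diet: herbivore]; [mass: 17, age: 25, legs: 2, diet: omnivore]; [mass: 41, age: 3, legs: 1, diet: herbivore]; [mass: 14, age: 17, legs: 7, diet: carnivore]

One predicate separates the groups cleanly: mass ≤ 22.
[mass: 15, age: 14, legs: 2, diet: herbivore]: Positive (mass = 15). [mass: 17, age: 25, legs: 2, diet: omnivore]: Positive (mass = 17). [mass: 41, age: 3, legs: 1, diet: herbivore]: Negative (mass = 41). [mass: 14, age: 17, legs: 7, diet: carnivore]: Positive (mass = 14).

Positive, Positive, Negative, Positive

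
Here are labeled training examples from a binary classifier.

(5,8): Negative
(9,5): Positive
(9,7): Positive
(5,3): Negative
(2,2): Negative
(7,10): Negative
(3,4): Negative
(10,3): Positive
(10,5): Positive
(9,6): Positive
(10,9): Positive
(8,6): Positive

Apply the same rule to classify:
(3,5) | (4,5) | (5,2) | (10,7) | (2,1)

Rule: first ≥ 8. This holds for each 'Positive' example and fails for each 'Negative' one.
(3,5): first 3, does not fit → Negative. (4,5): first 4, does not fit → Negative. (5,2): first 5, does not fit → Negative. (10,7): first 10, matches → Positive. (2,1): first 2, does not fit → Negative.

Negative, Negative, Negative, Positive, Negative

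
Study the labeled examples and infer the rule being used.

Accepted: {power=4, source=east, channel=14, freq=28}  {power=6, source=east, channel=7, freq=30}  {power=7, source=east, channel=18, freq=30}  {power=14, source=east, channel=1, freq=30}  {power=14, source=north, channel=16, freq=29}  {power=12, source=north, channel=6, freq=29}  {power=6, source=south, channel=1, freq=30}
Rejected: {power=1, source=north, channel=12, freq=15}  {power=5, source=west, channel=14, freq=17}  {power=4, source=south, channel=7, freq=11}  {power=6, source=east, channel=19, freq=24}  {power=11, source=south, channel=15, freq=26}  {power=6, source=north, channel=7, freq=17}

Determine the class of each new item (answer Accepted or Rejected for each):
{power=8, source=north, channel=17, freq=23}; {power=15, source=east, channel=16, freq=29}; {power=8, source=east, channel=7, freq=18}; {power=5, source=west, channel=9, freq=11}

Rejected, Accepted, Rejected, Rejected

All 'Accepted' examples share one property — freq ≥ 28 — and every 'Rejected' example lacks it.
{power=8, source=north, channel=17, freq=23} → freq = 23 → Rejected.
{power=15, source=east, channel=16, freq=29} → freq = 29 → Accepted.
{power=8, source=east, channel=7, freq=18} → freq = 18 → Rejected.
{power=5, source=west, channel=9, freq=11} → freq = 11 → Rejected.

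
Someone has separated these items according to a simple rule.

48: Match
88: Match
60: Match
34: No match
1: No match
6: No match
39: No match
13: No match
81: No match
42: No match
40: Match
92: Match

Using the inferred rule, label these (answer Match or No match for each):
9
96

No match, Match

'Match' ⟺ multiple of 4.
9 → 9 = 4·2 + 1 → No match.
96 → 96 = 4·24 → Match.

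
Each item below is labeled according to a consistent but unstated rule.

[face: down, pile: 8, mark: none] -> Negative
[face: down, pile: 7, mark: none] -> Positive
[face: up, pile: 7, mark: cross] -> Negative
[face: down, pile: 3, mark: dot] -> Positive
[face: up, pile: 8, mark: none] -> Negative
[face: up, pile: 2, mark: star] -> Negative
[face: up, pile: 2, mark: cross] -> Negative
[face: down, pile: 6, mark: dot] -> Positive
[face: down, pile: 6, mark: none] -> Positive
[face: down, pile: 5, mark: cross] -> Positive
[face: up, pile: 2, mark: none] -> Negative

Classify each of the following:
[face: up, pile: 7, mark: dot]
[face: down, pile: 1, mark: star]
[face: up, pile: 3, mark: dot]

Negative, Positive, Negative

Rule: face is down AND pile ≤ 7. This holds for each 'Positive' example and fails for each 'Negative' one.
[face: up, pile: 7, mark: dot]: Negative (face is up, pile = 7). [face: down, pile: 1, mark: star]: Positive (face is down, pile = 1). [face: up, pile: 3, mark: dot]: Negative (face is up, pile = 3).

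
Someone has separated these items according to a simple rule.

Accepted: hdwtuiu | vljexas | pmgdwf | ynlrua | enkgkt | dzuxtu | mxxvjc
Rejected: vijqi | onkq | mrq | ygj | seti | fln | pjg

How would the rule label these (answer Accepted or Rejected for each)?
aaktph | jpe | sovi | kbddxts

Accepted, Rejected, Rejected, Accepted

The pattern is that an item is 'Accepted' exactly when: length ≥ 6.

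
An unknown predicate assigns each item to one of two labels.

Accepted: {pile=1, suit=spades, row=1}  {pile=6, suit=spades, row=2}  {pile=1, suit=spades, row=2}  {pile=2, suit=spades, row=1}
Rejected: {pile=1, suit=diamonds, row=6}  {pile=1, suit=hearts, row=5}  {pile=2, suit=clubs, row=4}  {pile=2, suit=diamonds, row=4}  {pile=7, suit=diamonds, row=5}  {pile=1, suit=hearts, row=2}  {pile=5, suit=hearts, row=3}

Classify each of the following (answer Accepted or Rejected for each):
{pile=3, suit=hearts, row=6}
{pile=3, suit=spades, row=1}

Rejected, Accepted

The common property of the 'Accepted' items is: suit is spades. No 'Rejected' item has it.
{pile=3, suit=hearts, row=6} — suit is hearts, hence Rejected.
{pile=3, suit=spades, row=1} — suit is spades, hence Accepted.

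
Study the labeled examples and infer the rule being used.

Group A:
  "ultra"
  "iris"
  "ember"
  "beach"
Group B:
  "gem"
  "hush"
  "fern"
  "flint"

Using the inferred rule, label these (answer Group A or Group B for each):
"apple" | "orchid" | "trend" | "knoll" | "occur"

The distinguishing property — has ≥ 2 vowels — holds for all the 'Group A' cases and none of the 'Group B' cases.
"apple" → 2 vowels → Group A.
"orchid" → 2 vowels → Group A.
"trend" → 1 vowel → Group B.
"knoll" → 1 vowel → Group B.
"occur" → 2 vowels → Group A.

Group A, Group A, Group B, Group B, Group A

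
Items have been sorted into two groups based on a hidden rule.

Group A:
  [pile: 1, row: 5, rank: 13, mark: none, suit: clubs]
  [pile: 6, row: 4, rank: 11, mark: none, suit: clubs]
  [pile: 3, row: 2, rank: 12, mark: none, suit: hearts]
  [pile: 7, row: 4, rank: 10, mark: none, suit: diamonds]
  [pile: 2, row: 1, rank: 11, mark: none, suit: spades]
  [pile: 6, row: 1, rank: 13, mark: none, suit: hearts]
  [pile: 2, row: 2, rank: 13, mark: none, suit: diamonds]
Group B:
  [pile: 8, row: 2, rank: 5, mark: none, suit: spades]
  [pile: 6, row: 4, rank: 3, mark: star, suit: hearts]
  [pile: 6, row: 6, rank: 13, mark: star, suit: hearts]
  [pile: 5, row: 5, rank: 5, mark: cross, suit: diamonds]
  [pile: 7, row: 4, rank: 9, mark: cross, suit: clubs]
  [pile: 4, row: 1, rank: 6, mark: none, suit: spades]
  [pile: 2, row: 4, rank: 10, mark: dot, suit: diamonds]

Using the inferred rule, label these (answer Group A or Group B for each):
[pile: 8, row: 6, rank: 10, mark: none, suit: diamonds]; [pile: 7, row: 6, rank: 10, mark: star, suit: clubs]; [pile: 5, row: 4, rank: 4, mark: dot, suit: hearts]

Group A, Group B, Group B

Every 'Group A' example satisfies: mark is none AND rank ≥ 9. None of the 'Group B' examples do.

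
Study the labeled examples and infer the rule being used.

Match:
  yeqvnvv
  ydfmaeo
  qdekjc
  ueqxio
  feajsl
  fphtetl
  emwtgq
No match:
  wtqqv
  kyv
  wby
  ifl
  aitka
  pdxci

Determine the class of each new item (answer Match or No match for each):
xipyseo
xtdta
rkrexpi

The classifier is using: contains 'e'.
xipyseo: Match (has 'e'). xtdta: No match (no 'e'). rkrexpi: Match (has 'e').

Match, No match, Match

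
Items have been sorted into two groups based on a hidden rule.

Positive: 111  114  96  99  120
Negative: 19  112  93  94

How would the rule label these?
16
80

Negative, Negative

'Positive' ⟺ multiple of 3 AND at least 94.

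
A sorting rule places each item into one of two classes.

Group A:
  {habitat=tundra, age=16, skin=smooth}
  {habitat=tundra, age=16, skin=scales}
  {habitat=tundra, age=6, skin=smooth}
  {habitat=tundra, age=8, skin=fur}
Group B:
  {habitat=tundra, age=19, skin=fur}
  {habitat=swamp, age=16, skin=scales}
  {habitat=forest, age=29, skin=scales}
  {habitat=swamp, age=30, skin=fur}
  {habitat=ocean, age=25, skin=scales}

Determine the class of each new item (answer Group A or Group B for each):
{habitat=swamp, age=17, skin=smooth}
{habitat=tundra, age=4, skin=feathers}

Group B, Group A

A rule that fits every label: habitat is tundra AND age ≤ 16 — true of each 'Group A' example, false of each 'Group B' one.
{habitat=swamp, age=17, skin=smooth} — habitat is swamp, age = 17, hence Group B. {habitat=tundra, age=4, skin=feathers} — habitat is tundra, age = 4, hence Group A.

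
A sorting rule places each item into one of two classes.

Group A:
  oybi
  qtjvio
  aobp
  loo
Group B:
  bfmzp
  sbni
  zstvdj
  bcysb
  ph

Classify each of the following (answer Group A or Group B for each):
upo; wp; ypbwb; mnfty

Group A, Group B, Group B, Group B

The classifier is using: contains 'o'.
upo — has 'o', hence Group A.
wp — no 'o', hence Group B.
ypbwb — no 'o', hence Group B.
mnfty — no 'o', hence Group B.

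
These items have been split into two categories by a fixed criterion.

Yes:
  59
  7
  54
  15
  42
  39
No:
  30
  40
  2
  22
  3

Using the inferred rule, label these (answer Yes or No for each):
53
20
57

Yes, No, Yes

'Yes' ⟺ digit sum ≥ 5.
53: digit sum 5+3 = 8 — passes, so Yes.
20: digit sum 2+0 = 2 — lacks this property, so No.
57: digit sum 5+7 = 12 — passes, so Yes.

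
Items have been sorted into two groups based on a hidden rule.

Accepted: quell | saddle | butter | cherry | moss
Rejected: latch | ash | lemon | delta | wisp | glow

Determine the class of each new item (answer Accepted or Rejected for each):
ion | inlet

The common property of the 'Accepted' items is: has a double letter. No 'Rejected' item has it.
ion: no doubled letter — doesn't match, so Rejected. inlet: no doubled letter — doesn't match, so Rejected.

Rejected, Rejected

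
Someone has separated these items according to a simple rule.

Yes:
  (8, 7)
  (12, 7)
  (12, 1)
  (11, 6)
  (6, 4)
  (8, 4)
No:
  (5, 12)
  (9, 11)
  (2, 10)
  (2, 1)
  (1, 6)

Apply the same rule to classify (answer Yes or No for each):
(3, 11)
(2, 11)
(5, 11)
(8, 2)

The simplest hypothesis consistent with all the labels is: first > second AND sum ≥ 7.
No: (3, 11), since 3 < 11, 3+11 = 14.
No: (2, 11), since 2 < 11, 2+11 = 13.
No: (5, 11), since 5 < 11, 5+11 = 16.
Yes: (8, 2), since 8 > 2, 8+2 = 10.

No, No, No, Yes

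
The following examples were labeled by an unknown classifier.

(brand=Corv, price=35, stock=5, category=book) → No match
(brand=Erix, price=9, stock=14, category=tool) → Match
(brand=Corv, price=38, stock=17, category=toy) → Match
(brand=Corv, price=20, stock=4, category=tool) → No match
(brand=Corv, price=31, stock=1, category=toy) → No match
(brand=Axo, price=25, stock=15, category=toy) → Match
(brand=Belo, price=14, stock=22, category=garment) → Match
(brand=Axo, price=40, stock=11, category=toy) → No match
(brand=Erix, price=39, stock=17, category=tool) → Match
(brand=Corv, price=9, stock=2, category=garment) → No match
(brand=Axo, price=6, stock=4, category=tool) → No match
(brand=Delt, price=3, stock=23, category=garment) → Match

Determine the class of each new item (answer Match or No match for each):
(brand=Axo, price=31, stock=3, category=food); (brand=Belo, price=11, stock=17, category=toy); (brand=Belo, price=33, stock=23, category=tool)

No match, Match, Match

The rule appears to be: stock ≥ 14.
(brand=Axo, price=31, stock=3, category=food): No match (stock = 3). (brand=Belo, price=11, stock=17, category=toy): Match (stock = 17). (brand=Belo, price=33, stock=23, category=tool): Match (stock = 23).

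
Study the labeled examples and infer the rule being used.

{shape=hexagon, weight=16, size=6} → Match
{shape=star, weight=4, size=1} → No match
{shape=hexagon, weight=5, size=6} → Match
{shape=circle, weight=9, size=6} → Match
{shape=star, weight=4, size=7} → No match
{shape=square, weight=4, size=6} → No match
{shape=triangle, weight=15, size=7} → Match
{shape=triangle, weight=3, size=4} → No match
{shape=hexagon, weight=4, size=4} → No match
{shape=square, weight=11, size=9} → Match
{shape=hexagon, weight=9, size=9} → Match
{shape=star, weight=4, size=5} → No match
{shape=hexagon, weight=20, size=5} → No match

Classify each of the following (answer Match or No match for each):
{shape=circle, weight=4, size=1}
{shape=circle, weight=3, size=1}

No match, No match

Every 'Match' example satisfies: weight ≥ 5 AND size ≥ 6. None of the 'No match' examples do.
{shape=circle, weight=4, size=1}: weight = 4, size = 1, doesn't qualify → No match. {shape=circle, weight=3, size=1}: weight = 3, size = 1, doesn't qualify → No match.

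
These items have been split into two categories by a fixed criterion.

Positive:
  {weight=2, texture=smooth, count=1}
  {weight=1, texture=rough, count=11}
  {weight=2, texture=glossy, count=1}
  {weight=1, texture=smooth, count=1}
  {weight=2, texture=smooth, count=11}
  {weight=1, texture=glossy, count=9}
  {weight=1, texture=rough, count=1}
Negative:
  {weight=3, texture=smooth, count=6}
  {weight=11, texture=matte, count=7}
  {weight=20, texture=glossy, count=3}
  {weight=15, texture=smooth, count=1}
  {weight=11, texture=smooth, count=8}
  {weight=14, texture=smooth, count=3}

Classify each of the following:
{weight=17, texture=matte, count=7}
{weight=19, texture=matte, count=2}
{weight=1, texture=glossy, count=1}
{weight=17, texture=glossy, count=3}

Negative, Negative, Positive, Negative

The simplest hypothesis consistent with all the labels is: weight ≤ 2.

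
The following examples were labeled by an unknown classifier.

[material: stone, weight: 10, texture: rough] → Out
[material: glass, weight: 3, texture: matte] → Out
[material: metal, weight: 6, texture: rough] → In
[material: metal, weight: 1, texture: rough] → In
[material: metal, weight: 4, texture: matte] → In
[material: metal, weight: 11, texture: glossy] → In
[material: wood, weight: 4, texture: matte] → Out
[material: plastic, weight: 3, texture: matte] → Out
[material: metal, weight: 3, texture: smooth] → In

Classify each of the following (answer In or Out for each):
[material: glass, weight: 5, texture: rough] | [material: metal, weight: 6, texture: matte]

Out, In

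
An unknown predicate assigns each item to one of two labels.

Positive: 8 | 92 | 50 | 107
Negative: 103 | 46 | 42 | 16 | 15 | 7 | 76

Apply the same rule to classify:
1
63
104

Checking candidate rules against both groups, what survives is: ≡ 2 (mod 3).

Negative, Negative, Positive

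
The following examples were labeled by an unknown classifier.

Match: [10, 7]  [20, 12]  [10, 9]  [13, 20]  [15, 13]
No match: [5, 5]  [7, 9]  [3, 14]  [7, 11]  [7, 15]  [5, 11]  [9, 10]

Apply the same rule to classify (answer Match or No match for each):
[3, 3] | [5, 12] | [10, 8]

No match, No match, Match

Every 'Match' example satisfies: first ≥ 10. None of the 'No match' examples do.
[3, 3]: No match (first 3). [5, 12]: No match (first 5). [10, 8]: Match (first 10).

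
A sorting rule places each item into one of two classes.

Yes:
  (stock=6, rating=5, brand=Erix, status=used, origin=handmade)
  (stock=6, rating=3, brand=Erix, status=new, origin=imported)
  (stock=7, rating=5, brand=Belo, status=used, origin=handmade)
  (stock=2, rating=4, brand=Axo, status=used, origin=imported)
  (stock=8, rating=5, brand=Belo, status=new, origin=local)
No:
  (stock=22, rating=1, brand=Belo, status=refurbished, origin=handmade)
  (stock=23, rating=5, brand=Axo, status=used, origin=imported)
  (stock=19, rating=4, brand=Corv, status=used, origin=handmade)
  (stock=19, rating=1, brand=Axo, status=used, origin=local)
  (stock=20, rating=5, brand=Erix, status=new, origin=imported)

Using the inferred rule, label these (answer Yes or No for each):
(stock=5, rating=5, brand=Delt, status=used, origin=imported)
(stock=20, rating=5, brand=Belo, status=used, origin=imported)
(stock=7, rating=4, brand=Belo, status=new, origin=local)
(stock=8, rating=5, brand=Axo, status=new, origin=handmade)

Yes, No, Yes, Yes

The classifier is using: stock ≤ 8.
Yes: (stock=5, rating=5, brand=Delt, status=used, origin=imported), since stock = 5.
No: (stock=20, rating=5, brand=Belo, status=used, origin=imported), since stock = 20.
Yes: (stock=7, rating=4, brand=Belo, status=new, origin=local), since stock = 7.
Yes: (stock=8, rating=5, brand=Axo, status=new, origin=handmade), since stock = 8.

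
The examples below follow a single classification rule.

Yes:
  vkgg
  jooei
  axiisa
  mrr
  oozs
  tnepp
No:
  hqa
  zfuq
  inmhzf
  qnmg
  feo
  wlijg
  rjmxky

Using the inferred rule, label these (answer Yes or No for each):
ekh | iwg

No, No

All 'Yes' examples share one property — has a double letter — and every 'No' example lacks it.
ekh → no doubled letter → No. iwg → no doubled letter → No.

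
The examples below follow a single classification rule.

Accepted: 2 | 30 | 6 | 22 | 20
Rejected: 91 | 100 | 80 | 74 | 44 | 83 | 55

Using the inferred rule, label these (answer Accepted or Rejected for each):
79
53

One predicate separates the groups cleanly: at most 30.

Rejected, Rejected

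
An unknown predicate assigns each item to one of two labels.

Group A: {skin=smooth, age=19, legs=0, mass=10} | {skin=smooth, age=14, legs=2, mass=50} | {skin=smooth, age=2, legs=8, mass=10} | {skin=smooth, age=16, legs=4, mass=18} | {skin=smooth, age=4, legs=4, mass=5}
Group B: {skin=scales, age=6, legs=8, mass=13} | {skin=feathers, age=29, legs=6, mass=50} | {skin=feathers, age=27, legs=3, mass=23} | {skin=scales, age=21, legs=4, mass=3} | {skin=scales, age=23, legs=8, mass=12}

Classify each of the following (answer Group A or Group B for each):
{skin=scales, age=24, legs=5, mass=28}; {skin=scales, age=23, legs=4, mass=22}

Every 'Group A' example satisfies: skin is smooth. None of the 'Group B' examples do.
{skin=scales, age=24, legs=5, mass=28} → skin is scales → Group B.
{skin=scales, age=23, legs=4, mass=22} → skin is scales → Group B.

Group B, Group B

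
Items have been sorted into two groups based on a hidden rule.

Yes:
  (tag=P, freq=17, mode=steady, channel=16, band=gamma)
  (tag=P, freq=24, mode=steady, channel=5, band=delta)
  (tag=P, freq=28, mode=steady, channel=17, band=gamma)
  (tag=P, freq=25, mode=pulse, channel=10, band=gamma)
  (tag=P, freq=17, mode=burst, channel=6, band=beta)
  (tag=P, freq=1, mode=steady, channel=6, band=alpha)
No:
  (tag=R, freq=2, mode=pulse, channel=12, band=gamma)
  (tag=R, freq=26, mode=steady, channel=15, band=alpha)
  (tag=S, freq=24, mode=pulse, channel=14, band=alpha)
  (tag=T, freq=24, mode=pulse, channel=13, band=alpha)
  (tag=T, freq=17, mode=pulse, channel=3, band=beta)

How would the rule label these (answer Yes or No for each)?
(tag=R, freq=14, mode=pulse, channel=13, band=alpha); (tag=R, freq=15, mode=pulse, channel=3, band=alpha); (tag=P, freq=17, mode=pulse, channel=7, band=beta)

'Yes' ⟺ tag is P.
(tag=R, freq=14, mode=pulse, channel=13, band=alpha): No (tag is R). (tag=R, freq=15, mode=pulse, channel=3, band=alpha): No (tag is R). (tag=P, freq=17, mode=pulse, channel=7, band=beta): Yes (tag is P).

No, No, Yes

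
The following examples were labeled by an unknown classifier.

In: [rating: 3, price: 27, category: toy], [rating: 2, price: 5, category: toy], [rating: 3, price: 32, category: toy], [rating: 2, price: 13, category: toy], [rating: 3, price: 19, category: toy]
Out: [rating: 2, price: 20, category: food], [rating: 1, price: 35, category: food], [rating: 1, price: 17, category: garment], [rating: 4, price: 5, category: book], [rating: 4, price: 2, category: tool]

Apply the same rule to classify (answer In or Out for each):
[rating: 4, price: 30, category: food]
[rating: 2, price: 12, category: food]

The distinguishing property — category is toy — holds for all the 'In' cases and none of the 'Out' cases.
[rating: 4, price: 30, category: food]: category is food, lacks this property → Out.
[rating: 2, price: 12, category: food]: category is food, lacks this property → Out.

Out, Out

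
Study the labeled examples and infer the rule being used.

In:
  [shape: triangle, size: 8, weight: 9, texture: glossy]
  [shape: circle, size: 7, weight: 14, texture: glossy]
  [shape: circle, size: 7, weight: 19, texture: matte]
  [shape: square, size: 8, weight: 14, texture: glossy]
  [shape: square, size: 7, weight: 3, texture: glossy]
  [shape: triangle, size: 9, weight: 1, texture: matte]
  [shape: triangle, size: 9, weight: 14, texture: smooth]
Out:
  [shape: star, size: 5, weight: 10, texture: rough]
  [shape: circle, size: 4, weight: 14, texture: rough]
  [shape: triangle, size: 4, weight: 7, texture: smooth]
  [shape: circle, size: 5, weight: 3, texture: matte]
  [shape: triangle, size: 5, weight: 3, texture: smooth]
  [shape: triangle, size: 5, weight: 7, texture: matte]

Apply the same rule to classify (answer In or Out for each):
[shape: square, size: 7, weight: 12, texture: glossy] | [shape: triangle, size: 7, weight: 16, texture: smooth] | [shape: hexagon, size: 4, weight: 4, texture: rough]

The common property of the 'In' items is: size ≥ 7. No 'Out' item has it.
[shape: square, size: 7, weight: 12, texture: glossy]: size = 7, passes → In. [shape: triangle, size: 7, weight: 16, texture: smooth]: size = 7, passes → In. [shape: hexagon, size: 4, weight: 4, texture: rough]: size = 4, does not fit → Out.

In, In, Out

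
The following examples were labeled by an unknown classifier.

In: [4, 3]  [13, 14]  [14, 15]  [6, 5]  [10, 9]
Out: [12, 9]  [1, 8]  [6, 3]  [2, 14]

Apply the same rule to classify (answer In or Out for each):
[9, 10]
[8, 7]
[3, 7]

In, In, Out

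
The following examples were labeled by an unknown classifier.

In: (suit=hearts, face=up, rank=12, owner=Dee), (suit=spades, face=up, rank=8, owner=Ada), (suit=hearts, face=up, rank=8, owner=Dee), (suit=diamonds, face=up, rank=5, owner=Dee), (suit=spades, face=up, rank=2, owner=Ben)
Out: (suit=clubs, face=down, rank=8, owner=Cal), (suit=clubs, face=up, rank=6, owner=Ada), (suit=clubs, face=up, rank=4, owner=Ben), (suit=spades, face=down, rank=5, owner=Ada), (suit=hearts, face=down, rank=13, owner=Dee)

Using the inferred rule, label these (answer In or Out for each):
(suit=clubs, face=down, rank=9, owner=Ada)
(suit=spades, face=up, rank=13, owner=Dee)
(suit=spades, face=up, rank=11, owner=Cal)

The simplest hypothesis consistent with all the labels is: face is up AND suit is not clubs.
(suit=clubs, face=down, rank=9, owner=Ada): face is down, suit is clubs — does not pass, so Out. (suit=spades, face=up, rank=13, owner=Dee): face is up, suit is spades — fits, so In. (suit=spades, face=up, rank=11, owner=Cal): face is up, suit is spades — fits, so In.

Out, In, In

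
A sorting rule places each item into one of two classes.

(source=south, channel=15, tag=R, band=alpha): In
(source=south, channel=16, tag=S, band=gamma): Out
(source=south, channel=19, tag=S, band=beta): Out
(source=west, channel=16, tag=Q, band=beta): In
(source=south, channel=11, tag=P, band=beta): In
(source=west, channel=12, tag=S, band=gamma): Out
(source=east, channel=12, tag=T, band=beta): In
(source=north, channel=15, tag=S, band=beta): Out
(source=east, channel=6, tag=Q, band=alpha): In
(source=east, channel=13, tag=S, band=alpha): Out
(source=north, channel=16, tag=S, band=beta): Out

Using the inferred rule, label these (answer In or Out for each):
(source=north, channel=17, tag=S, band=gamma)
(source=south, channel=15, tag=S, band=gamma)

Out, Out

The common property of the 'In' items is: tag is not S. No 'Out' item has it.
(source=north, channel=17, tag=S, band=gamma): tag is S, does not fit → Out.
(source=south, channel=15, tag=S, band=gamma): tag is S, does not fit → Out.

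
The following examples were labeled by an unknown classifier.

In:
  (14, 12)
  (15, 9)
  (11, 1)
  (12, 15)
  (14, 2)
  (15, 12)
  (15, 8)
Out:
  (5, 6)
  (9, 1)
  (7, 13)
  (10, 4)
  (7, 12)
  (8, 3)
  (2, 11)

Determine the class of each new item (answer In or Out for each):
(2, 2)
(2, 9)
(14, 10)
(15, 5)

Out, Out, In, In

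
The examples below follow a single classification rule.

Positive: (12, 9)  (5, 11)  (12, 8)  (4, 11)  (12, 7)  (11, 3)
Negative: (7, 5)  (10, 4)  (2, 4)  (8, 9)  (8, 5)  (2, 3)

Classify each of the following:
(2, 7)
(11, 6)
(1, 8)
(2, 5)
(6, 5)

'Positive' ⟺ max ≥ 11.
(2, 7): Negative (max 7).
(11, 6): Positive (max 11).
(1, 8): Negative (max 8).
(2, 5): Negative (max 5).
(6, 5): Negative (max 6).

Negative, Positive, Negative, Negative, Negative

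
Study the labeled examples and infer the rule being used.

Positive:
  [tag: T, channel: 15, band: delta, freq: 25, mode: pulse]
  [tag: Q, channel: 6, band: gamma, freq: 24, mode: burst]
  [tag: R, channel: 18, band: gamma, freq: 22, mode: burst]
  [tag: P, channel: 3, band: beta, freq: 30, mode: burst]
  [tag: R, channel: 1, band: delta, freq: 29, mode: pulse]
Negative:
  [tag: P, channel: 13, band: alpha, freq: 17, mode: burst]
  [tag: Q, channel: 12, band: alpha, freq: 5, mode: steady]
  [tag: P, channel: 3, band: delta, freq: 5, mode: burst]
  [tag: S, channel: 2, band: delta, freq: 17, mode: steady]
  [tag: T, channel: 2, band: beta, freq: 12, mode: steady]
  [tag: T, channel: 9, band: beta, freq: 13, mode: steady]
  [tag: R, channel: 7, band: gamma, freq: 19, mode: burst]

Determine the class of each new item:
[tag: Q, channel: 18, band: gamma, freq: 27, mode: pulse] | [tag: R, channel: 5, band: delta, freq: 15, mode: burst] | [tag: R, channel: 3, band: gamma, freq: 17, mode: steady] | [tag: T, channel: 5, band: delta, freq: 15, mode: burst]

Positive, Negative, Negative, Negative

One predicate separates the groups cleanly: freq ≥ 22.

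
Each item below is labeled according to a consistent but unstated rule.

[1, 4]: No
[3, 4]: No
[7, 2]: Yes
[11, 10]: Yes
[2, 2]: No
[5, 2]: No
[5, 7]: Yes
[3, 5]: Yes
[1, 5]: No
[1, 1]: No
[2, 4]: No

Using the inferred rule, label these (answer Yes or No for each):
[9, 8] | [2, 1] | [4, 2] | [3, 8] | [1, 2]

'Yes' ⟺ sum ≥ 8.
[9, 8] — 9+8 = 17, hence Yes.
[2, 1] — 2+1 = 3, hence No.
[4, 2] — 4+2 = 6, hence No.
[3, 8] — 3+8 = 11, hence Yes.
[1, 2] — 1+2 = 3, hence No.

Yes, No, No, Yes, No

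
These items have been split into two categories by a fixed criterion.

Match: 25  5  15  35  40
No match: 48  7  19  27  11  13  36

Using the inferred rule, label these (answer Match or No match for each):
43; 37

No match, No match

All 'Match' examples share one property — multiple of 5 — and every 'No match' example lacks it.
43: No match (43 = 5·8 + 3).
37: No match (37 = 5·7 + 2).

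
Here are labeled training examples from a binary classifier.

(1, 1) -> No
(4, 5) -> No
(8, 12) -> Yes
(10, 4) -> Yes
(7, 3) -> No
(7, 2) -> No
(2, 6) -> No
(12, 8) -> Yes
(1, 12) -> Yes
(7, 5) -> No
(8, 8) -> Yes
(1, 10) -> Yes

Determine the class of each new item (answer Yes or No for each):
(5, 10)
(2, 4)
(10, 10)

A rule that fits every label: max ≥ 8 — true of each 'Yes' example, false of each 'No' one.
(5, 10): Yes (max 10). (2, 4): No (max 4). (10, 10): Yes (max 10).

Yes, No, Yes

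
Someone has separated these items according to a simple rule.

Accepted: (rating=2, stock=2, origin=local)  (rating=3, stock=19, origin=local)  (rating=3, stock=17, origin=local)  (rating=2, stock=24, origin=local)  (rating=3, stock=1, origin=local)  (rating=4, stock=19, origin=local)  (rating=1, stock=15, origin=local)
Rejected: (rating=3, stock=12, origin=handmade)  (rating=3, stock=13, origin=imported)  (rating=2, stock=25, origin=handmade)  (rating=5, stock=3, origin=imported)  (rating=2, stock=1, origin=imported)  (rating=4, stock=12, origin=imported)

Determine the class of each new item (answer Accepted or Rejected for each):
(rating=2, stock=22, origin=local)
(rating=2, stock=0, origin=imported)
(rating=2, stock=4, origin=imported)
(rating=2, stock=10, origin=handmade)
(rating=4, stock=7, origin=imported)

'Accepted' ⟺ origin is local.

Accepted, Rejected, Rejected, Rejected, Rejected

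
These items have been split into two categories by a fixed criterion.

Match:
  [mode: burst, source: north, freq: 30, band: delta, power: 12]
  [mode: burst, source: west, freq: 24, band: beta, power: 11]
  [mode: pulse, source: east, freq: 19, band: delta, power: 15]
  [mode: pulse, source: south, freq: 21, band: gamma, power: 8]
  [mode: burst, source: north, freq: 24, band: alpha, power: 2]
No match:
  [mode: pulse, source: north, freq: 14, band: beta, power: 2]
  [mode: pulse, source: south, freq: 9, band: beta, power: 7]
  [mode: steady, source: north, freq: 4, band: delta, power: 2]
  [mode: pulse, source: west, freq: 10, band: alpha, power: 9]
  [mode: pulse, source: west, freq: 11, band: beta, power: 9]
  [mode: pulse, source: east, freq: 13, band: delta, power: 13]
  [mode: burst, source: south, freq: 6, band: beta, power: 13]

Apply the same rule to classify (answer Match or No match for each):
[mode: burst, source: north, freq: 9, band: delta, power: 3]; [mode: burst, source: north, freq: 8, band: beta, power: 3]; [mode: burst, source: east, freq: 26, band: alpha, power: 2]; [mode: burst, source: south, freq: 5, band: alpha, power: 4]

No match, No match, Match, No match

The pattern is that an item is 'Match' exactly when: freq ≥ 19.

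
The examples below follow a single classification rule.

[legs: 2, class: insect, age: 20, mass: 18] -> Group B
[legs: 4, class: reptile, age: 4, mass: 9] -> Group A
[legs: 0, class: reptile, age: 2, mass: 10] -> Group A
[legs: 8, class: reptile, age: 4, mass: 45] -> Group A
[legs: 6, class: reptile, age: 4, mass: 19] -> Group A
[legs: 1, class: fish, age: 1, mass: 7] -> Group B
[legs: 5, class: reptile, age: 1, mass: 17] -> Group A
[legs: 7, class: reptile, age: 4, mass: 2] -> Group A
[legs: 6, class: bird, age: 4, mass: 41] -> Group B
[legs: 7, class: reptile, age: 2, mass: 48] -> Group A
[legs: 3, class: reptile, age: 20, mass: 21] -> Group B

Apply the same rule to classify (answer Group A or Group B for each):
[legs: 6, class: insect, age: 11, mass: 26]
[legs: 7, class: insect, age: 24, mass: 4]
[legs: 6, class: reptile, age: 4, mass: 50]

Group B, Group B, Group A

Rule: class is reptile AND age ≤ 4. This holds for each 'Group A' example and fails for each 'Group B' one.
[legs: 6, class: insect, age: 11, mass: 26]: Group B (class is insect, age = 11). [legs: 7, class: insect, age: 24, mass: 4]: Group B (class is insect, age = 24). [legs: 6, class: reptile, age: 4, mass: 50]: Group A (class is reptile, age = 4).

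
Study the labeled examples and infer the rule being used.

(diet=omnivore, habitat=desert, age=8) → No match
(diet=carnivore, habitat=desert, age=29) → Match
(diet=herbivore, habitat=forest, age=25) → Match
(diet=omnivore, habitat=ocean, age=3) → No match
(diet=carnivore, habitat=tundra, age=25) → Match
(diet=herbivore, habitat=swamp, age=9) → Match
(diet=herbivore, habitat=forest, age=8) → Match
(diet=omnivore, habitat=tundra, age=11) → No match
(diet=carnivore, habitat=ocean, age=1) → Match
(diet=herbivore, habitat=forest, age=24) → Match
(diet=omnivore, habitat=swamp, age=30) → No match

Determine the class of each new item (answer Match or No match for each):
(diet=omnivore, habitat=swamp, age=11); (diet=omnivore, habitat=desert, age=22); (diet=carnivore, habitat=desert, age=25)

The rule appears to be: diet is not omnivore.
No match: (diet=omnivore, habitat=swamp, age=11), since diet is omnivore. No match: (diet=omnivore, habitat=desert, age=22), since diet is omnivore. Match: (diet=carnivore, habitat=desert, age=25), since diet is carnivore.

No match, No match, Match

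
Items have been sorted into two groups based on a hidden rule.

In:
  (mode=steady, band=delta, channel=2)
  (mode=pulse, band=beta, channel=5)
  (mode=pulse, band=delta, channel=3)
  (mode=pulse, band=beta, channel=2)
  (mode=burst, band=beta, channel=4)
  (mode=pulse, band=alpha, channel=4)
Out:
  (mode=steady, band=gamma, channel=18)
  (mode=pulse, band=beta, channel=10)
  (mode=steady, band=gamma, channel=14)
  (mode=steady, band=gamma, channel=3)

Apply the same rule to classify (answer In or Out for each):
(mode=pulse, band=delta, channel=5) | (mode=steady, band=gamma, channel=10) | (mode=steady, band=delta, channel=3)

The common property of the 'In' items is: band is not gamma AND channel ≤ 5. No 'Out' item has it.

In, Out, In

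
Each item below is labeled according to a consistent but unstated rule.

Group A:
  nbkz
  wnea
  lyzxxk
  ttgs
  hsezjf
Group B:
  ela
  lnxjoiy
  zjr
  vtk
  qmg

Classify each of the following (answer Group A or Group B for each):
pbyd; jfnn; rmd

Group A, Group A, Group B

The distinguishing property — even length — holds for all the 'Group A' cases and none of the 'Group B' cases.
pbyd — length 4, hence Group A.
jfnn — length 4, hence Group A.
rmd — length 3, hence Group B.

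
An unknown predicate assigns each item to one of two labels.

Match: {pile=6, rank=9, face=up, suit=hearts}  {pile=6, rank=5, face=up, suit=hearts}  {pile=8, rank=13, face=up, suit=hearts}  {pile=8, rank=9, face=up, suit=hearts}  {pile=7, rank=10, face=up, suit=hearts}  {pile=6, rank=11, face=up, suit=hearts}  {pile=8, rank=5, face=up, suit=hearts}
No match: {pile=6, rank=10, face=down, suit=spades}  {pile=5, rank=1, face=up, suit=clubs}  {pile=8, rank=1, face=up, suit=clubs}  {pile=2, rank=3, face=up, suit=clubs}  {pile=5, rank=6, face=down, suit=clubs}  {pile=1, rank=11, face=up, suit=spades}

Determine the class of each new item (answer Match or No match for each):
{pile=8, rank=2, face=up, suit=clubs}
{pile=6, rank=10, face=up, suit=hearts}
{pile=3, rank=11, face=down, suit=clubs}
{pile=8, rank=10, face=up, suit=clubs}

The simplest hypothesis consistent with all the labels is: suit is hearts.
{pile=8, rank=2, face=up, suit=clubs} — suit is clubs, hence No match. {pile=6, rank=10, face=up, suit=hearts} — suit is hearts, hence Match. {pile=3, rank=11, face=down, suit=clubs} — suit is clubs, hence No match. {pile=8, rank=10, face=up, suit=clubs} — suit is clubs, hence No match.

No match, Match, No match, No match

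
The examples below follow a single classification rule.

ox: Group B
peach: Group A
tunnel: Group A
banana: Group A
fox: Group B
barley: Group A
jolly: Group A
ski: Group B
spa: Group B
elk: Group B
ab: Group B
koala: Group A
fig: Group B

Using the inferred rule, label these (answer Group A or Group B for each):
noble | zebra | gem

Group A, Group A, Group B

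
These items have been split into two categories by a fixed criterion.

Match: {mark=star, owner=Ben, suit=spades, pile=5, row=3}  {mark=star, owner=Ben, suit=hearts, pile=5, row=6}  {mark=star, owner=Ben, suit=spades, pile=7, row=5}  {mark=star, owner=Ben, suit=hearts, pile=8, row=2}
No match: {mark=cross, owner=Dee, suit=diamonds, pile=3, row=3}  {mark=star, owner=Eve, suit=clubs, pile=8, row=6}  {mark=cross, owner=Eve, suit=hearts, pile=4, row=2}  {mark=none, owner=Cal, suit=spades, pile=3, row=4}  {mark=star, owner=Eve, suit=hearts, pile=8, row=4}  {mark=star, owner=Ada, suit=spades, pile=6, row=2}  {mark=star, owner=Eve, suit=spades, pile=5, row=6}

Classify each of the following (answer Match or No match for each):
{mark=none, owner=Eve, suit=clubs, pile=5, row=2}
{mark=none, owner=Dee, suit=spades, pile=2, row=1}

No match, No match

A rule that fits every label: owner is Ben — true of each 'Match' example, false of each 'No match' one.
{mark=none, owner=Eve, suit=clubs, pile=5, row=2}: owner is Eve, does not pass → No match.
{mark=none, owner=Dee, suit=spades, pile=2, row=1}: owner is Dee, does not pass → No match.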